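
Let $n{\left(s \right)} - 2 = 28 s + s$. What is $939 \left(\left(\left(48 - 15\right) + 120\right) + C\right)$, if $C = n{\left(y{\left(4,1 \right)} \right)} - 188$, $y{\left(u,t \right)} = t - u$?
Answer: $-112680$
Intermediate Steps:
$n{\left(s \right)} = 2 + 29 s$ ($n{\left(s \right)} = 2 + \left(28 s + s\right) = 2 + 29 s$)
$C = -273$ ($C = \left(2 + 29 \left(1 - 4\right)\right) - 188 = \left(2 + 29 \left(-3\right)\right) - 188 = \left(2 - 87\right) - 188 = -85 - 188 = -273$)
$939 \left(\left(\left(48 - 15\right) + 120\right) + C\right) = 939 \left(\left(\left(48 - 15\right) + 120\right) - 273\right) = 939 \left(\left(33 + 120\right) - 273\right) = 939 \left(153 - 273\right) = 939 \left(-120\right) = -112680$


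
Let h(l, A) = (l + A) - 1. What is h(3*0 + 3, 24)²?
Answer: 676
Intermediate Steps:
h(l, A) = -1 + A + l (h(l, A) = (A + l) - 1 = -1 + A + l)
h(3*0 + 3, 24)² = (-1 + 24 + (3*0 + 3))² = (-1 + 24 + (0 + 3))² = (-1 + 24 + 3)² = 26² = 676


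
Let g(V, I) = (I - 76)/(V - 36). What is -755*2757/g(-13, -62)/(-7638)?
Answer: 33998405/351348 ≈ 96.766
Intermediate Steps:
g(V, I) = (-76 + I)/(-36 + V)
-755*2757/g(-13, -62)/(-7638) = -755*2757/(((-76 - 62)/(-36 - 13)))/(-7638) = -755*2757/((-138/(-49)))*(-1)/7638 = -755*2757/((-1/49*(-138)))*(-1)/7638 = -755*2757/(138/49)*(-1)/7638 = -755*2757*(49/138)*(-1)/7638 = -33998405*(-1)/(46*7638) = -755*(-45031/351348) = 33998405/351348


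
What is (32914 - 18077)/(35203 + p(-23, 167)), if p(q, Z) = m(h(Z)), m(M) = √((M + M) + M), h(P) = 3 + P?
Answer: 522306911/1239250699 - 14837*√510/1239250699 ≈ 0.42120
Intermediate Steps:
m(M) = √3*√M (m(M) = √(2*M + M) = √(3*M) = √3*√M)
p(q, Z) = √3*√(3 + Z)
(32914 - 18077)/(35203 + p(-23, 167)) = (32914 - 18077)/(35203 + √(9 + 3*167)) = 14837/(35203 + √(9 + 501)) = 14837/(35203 + √510)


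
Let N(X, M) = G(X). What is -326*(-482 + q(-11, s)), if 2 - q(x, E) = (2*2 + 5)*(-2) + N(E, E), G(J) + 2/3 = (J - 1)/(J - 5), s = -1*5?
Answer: 2258854/15 ≈ 1.5059e+5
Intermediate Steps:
s = -5
G(J) = -⅔ + (-1 + J)/(-5 + J) (G(J) = -⅔ + (J - 1)/(J - 5) = -⅔ + (-1 + J)/(-5 + J))
N(X, M) = (7 + X)/(3*(-5 + X))
q(x, E) = 20 - (7 + E)/(3*(-5 + E)) (q(x, E) = 2 - ((2*2 + 5)*(-2) + (7 + E)/(3*(-5 + E))) = 2 - ((4 + 5)*(-2) + (7 + E)/(3*(-5 + E))) = 2 - (9*(-2) + (7 + E)/(3*(-5 + E))) = 2 - (-18 + (7 + E)/(3*(-5 + E))) = 2 + (18 - (7 + E)/(3*(-5 + E))) = 20 - (7 + E)/(3*(-5 + E)))
-326*(-482 + q(-11, s)) = -326*(-482 + (-307 + 59*(-5))/(3*(-5 - 5))) = -326*(-482 + (⅓)*(-307 - 295)/(-10)) = -326*(-482 + (⅓)*(-⅒)*(-602)) = -326*(-482 + 301/15) = -326*(-6929/15) = 2258854/15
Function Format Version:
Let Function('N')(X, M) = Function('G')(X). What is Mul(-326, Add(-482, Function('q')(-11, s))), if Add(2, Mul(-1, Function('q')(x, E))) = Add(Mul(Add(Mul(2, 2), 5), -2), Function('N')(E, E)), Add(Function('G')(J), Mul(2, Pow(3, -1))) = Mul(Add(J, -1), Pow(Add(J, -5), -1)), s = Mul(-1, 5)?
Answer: Rational(2258854, 15) ≈ 1.5059e+5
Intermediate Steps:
s = -5
Function('G')(J) = Add(Rational(-2, 3), Mul(Pow(Add(-5, J), -1), Add(-1, J))) (Function('G')(J) = Add(Rational(-2, 3), Mul(Add(J, -1), Pow(Add(J, -5), -1))) = Add(Rational(-2, 3), Mul(Add(-1, J), Pow(Add(-5, J), -1))) = Add(Rational(-2, 3), Mul(Pow(Add(-5, J), -1), Add(-1, J))))
Function('N')(X, M) = Mul(Rational(1, 3), Pow(Add(-5, X), -1), Add(7, X))
Function('q')(x, E) = Add(20, Mul(Rational(-1, 3), Pow(Add(-5, E), -1), Add(7, E))) (Function('q')(x, E) = Add(2, Mul(-1, Add(Mul(Add(Mul(2, 2), 5), -2), Mul(Rational(1, 3), Pow(Add(-5, E), -1), Add(7, E))))) = Add(2, Mul(-1, Add(Mul(Add(4, 5), -2), Mul(Rational(1, 3), Pow(Add(-5, E), -1), Add(7, E))))) = Add(2, Mul(-1, Add(Mul(9, -2), Mul(Rational(1, 3), Pow(Add(-5, E), -1), Add(7, E))))) = Add(2, Mul(-1, Add(-18, Mul(Rational(1, 3), Pow(Add(-5, E), -1), Add(7, E))))) = Add(2, Add(18, Mul(Rational(-1, 3), Pow(Add(-5, E), -1), Add(7, E)))) = Add(20, Mul(Rational(-1, 3), Pow(Add(-5, E), -1), Add(7, E))))
Mul(-326, Add(-482, Function('q')(-11, s))) = Mul(-326, Add(-482, Mul(Rational(1, 3), Pow(Add(-5, -5), -1), Add(-307, Mul(59, -5))))) = Mul(-326, Add(-482, Mul(Rational(1, 3), Pow(-10, -1), Add(-307, -295)))) = Mul(-326, Add(-482, Mul(Rational(1, 3), Rational(-1, 10), -602))) = Mul(-326, Add(-482, Rational(301, 15))) = Mul(-326, Rational(-6929, 15)) = Rational(2258854, 15)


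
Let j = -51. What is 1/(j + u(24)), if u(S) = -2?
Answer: -1/53 ≈ -0.018868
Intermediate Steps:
1/(j + u(24)) = 1/(-51 - 2) = 1/(-53) = -1/53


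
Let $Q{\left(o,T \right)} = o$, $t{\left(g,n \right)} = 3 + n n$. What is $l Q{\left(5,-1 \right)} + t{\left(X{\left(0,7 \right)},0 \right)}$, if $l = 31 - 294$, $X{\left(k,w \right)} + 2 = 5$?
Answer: $-1312$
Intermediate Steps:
$X{\left(k,w \right)} = 3$ ($X{\left(k,w \right)} = -2 + 5 = 3$)
$t{\left(g,n \right)} = 3 + n^{2}$
$l = -263$ ($l = 31 - 294 = -263$)
$l Q{\left(5,-1 \right)} + t{\left(X{\left(0,7 \right)},0 \right)} = \left(-263\right) 5 + \left(3 + 0^{2}\right) = -1315 + \left(3 + 0\right) = -1315 + 3 = -1312$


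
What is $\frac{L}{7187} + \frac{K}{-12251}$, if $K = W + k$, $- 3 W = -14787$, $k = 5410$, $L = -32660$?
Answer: $- \frac{474424053}{88047937} \approx -5.3882$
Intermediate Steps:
$W = 4929$ ($W = \left(- \frac{1}{3}\right) \left(-14787\right) = 4929$)
$K = 10339$ ($K = 4929 + 5410 = 10339$)
$\frac{L}{7187} + \frac{K}{-12251} = - \frac{32660}{7187} + \frac{10339}{-12251} = \left(-32660\right) \frac{1}{7187} + 10339 \left(- \frac{1}{12251}\right) = - \frac{32660}{7187} - \frac{10339}{12251} = - \frac{474424053}{88047937}$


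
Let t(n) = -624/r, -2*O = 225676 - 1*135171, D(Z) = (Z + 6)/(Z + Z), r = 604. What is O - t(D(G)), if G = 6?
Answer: -13665943/302 ≈ -45251.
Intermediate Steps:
D(Z) = (6 + Z)/(2*Z) (D(Z) = (6 + Z)/((2*Z)) = (6 + Z)*(1/(2*Z)) = (6 + Z)/(2*Z))
O = -90505/2 (O = -(225676 - 1*135171)/2 = -(225676 - 135171)/2 = -1/2*90505 = -90505/2 ≈ -45253.)
t(n) = -156/151 (t(n) = -624/604 = -624*1/604 = -156/151)
O - t(D(G)) = -90505/2 - 1*(-156/151) = -90505/2 + 156/151 = -13665943/302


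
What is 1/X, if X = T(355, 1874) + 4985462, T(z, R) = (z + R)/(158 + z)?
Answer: 171/852514745 ≈ 2.0058e-7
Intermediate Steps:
T(z, R) = (R + z)/(158 + z)
X = 852514745/171 (X = (1874 + 355)/(158 + 355) + 4985462 = 2229/513 + 4985462 = (1/513)*2229 + 4985462 = 743/171 + 4985462 = 852514745/171 ≈ 4.9855e+6)
1/X = 1/(852514745/171) = 171/852514745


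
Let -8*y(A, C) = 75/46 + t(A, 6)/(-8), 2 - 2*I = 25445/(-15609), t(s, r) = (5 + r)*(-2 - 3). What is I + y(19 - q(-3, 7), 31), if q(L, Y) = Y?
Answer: 17275883/22976448 ≈ 0.75189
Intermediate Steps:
t(s, r) = -25 - 5*r (t(s, r) = (5 + r)*(-5) = -25 - 5*r)
I = 56663/31218 (I = 1 - 25445/(2*(-15609)) = 1 - 25445*(-1)/(2*15609) = 1 - 1/2*(-25445/15609) = 1 + 25445/31218 = 56663/31218 ≈ 1.8151)
y(A, C) = -1565/1472 (y(A, C) = -(75/46 + (-25 - 5*6)/(-8))/8 = -(75*(1/46) + (-25 - 30)*(-1/8))/8 = -(75/46 - 55*(-1/8))/8 = -(75/46 + 55/8)/8 = -1/8*1565/184 = -1565/1472)
I + y(19 - q(-3, 7), 31) = 56663/31218 - 1565/1472 = 17275883/22976448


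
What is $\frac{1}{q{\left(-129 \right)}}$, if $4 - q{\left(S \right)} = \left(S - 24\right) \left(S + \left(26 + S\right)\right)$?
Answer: $- \frac{1}{35492} \approx -2.8175 \cdot 10^{-5}$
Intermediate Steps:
$q{\left(S \right)} = 4 - \left(-24 + S\right) \left(26 + 2 S\right)$ ($q{\left(S \right)} = 4 - \left(S - 24\right) \left(S + \left(26 + S\right)\right) = 4 - \left(-24 + S\right) \left(26 + 2 S\right)$)
$\frac{1}{q{\left(-129 \right)}} = \frac{1}{628 - 2 \left(-129\right)^{2} + 22 \left(-129\right)} = \frac{1}{628 - 33282 - 2838} = \frac{1}{-35492} = - \frac{1}{35492}$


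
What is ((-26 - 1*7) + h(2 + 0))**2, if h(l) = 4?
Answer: 841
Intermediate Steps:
((-26 - 1*7) + h(2 + 0))**2 = ((-26 - 1*7) + 4)**2 = ((-26 - 7) + 4)**2 = (-33 + 4)**2 = (-29)**2 = 841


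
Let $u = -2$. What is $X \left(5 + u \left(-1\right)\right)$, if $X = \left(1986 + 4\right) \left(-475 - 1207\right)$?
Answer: $-23430260$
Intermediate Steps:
$X = -3347180$ ($X = 1990 \left(-1682\right) = -3347180$)
$X \left(5 + u \left(-1\right)\right) = - 3347180 \left(5 - -2\right) = - 3347180 \left(5 + 2\right) = \left(-3347180\right) 7 = -23430260$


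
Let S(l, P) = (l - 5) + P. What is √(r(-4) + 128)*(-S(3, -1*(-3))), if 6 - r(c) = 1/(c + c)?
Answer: -√2146/4 ≈ -11.581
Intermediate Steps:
r(c) = 6 - 1/(2*c) (r(c) = 6 - 1/(c + c) = 6 - 1/(2*c))
S(l, P) = -5 + P + l (S(l, P) = (-5 + l) + P = -5 + P + l)
√(r(-4) + 128)*(-S(3, -1*(-3))) = √((6 - ½/(-4)) + 128)*(-(-5 - 1*(-3) + 3)) = √((6 - ½*(-¼)) + 128)*(-(-5 + 3 + 3)) = √((6 + ⅛) + 128)*(-1*1) = √(49/8 + 128)*(-1) = √(1073/8)*(-1) = (√2146/4)*(-1) = -√2146/4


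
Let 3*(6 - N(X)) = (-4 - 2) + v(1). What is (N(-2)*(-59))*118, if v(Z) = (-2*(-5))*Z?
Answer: -97468/3 ≈ -32489.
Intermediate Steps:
v(Z) = 10*Z
N(X) = 14/3 (N(X) = 6 - ((-4 - 2) + 10*1)/3 = 6 - (-6 + 10)/3 = 6 - ⅓*4 = 6 - 4/3 = 14/3)
(N(-2)*(-59))*118 = ((14/3)*(-59))*118 = -826/3*118 = -97468/3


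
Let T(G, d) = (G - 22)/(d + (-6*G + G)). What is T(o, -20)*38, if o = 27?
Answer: -38/31 ≈ -1.2258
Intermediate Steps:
T(G, d) = (-22 + G)/(d - 5*G)
T(o, -20)*38 = ((22 - 1*27)/(-1*(-20) + 5*27))*38 = ((22 - 27)/(20 + 135))*38 = (-5/155)*38 = ((1/155)*(-5))*38 = -1/31*38 = -38/31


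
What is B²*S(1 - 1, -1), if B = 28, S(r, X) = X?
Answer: -784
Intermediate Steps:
B²*S(1 - 1, -1) = 28²*(-1) = 784*(-1) = -784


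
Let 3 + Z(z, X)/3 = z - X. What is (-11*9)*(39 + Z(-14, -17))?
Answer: -3861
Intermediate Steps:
Z(z, X) = -9 - 3*X + 3*z (Z(z, X) = -9 + 3*(z - X) = -9 + (-3*X + 3*z) = -9 - 3*X + 3*z)
(-11*9)*(39 + Z(-14, -17)) = (-11*9)*(39 + (-9 - 3*(-17) + 3*(-14))) = -99*(39 + (-9 + 51 - 42)) = -99*(39 + 0) = -99*39 = -3861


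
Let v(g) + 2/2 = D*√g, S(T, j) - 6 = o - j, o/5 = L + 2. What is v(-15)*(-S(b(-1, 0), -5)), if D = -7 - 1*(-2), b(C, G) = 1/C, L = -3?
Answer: 6 + 30*I*√15 ≈ 6.0 + 116.19*I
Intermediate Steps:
o = -5 (o = 5*(-3 + 2) = 5*(-1) = -5)
S(T, j) = 1 - j (S(T, j) = 6 + (-5 - j) = 1 - j)
D = -5 (D = -7 + 2 = -5)
v(g) = -1 - 5*√g
v(-15)*(-S(b(-1, 0), -5)) = (-1 - 5*I*√15)*(-(1 - 1*(-5))) = (-1 - 5*I*√15)*(-(1 + 5)) = (-1 - 5*I*√15)*(-1*6) = (-1 - 5*I*√15)*(-6) = 6 + 30*I*√15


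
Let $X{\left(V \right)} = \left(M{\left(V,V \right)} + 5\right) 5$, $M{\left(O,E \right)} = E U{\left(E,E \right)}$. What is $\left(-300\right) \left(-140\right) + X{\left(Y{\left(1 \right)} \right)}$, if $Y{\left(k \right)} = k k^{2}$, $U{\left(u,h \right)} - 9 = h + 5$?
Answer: $42100$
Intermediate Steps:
$U{\left(u,h \right)} = 14 + h$ ($U{\left(u,h \right)} = 9 + \left(h + 5\right) = 9 + \left(5 + h\right) = 14 + h$)
$M{\left(O,E \right)} = E \left(14 + E\right)$
$Y{\left(k \right)} = k^{3}$
$X{\left(V \right)} = 25 + 5 V \left(14 + V\right)$ ($X{\left(V \right)} = \left(V \left(14 + V\right) + 5\right) 5 = \left(5 + V \left(14 + V\right)\right) 5 = 25 + 5 V \left(14 + V\right)$)
$\left(-300\right) \left(-140\right) + X{\left(Y{\left(1 \right)} \right)} = \left(-300\right) \left(-140\right) + \left(25 + 5 \cdot 1^{3} \left(14 + 1^{3}\right)\right) = 42000 + \left(25 + 5 \cdot 1 \left(14 + 1\right)\right) = 42000 + \left(25 + 5 \cdot 1 \cdot 15\right) = 42000 + \left(25 + 75\right) = 42000 + 100 = 42100$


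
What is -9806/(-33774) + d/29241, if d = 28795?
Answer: 209876596/164597589 ≈ 1.2751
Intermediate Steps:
-9806/(-33774) + d/29241 = -9806/(-33774) + 28795/29241 = -9806*(-1/33774) + 28795*(1/29241) = 4903/16887 + 28795/29241 = 209876596/164597589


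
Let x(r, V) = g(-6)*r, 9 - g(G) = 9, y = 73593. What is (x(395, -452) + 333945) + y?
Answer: 407538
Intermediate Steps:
g(G) = 0 (g(G) = 9 - 1*9 = 9 - 9 = 0)
x(r, V) = 0 (x(r, V) = 0*r = 0)
(x(395, -452) + 333945) + y = (0 + 333945) + 73593 = 333945 + 73593 = 407538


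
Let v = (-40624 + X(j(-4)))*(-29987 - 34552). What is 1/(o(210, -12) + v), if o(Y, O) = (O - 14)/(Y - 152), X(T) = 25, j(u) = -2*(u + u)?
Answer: 29/75986346956 ≈ 3.8165e-10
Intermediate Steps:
j(u) = -4*u
o(Y, O) = (-14 + O)/(-152 + Y)
v = 2620218861 (v = (-40624 + 25)*(-29987 - 34552) = -40599*(-64539) = 2620218861)
1/(o(210, -12) + v) = 1/((-14 - 12)/(-152 + 210) + 2620218861) = 1/(-26/58 + 2620218861) = 1/((1/58)*(-26) + 2620218861) = 1/(-13/29 + 2620218861) = 1/(75986346956/29) = 29/75986346956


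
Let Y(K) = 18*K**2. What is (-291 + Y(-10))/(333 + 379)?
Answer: 1509/712 ≈ 2.1194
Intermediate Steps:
(-291 + Y(-10))/(333 + 379) = (-291 + 18*(-10)**2)/(333 + 379) = (-291 + 18*100)/712 = (-291 + 1800)*(1/712) = 1509*(1/712) = 1509/712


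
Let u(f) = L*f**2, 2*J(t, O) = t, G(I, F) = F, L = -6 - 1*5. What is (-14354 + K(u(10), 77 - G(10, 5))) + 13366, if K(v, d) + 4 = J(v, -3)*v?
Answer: 604008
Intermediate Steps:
L = -11 (L = -6 - 5 = -11)
J(t, O) = t/2
u(f) = -11*f**2
K(v, d) = -4 + v**2/2 (K(v, d) = -4 + (v/2)*v = -4 + v**2/2)
(-14354 + K(u(10), 77 - G(10, 5))) + 13366 = (-14354 + (-4 + (-11*10**2)**2/2)) + 13366 = (-14354 + (-4 + (-11*100)**2/2)) + 13366 = (-14354 + (-4 + (1/2)*(-1100)**2)) + 13366 = (-14354 + (-4 + (1/2)*1210000)) + 13366 = (-14354 + (-4 + 605000)) + 13366 = (-14354 + 604996) + 13366 = 590642 + 13366 = 604008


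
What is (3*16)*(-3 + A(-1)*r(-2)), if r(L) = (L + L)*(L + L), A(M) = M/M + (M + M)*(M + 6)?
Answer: -7056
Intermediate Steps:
A(M) = 1 + 2*M*(6 + M) (A(M) = 1 + (2*M)*(6 + M) = 1 + 2*M*(6 + M))
r(L) = 4*L² (r(L) = (2*L)*(2*L) = 4*L²)
(3*16)*(-3 + A(-1)*r(-2)) = (3*16)*(-3 + (1 + 2*(-1)² + 12*(-1))*(4*(-2)²)) = 48*(-3 + (1 + 2*1 - 12)*(4*4)) = 48*(-3 + (1 + 2 - 12)*16) = 48*(-3 - 9*16) = 48*(-3 - 144) = 48*(-147) = -7056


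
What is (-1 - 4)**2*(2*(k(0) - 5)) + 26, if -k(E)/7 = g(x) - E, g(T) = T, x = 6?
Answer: -2324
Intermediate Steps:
k(E) = -42 + 7*E (k(E) = -7*(6 - E) = -42 + 7*E)
(-1 - 4)**2*(2*(k(0) - 5)) + 26 = (-1 - 4)**2*(2*((-42 + 7*0) - 5)) + 26 = (-5)**2*(2*((-42 + 0) - 5)) + 26 = 25*(2*(-42 - 5)) + 26 = 25*(2*(-47)) + 26 = 25*(-94) + 26 = -2350 + 26 = -2324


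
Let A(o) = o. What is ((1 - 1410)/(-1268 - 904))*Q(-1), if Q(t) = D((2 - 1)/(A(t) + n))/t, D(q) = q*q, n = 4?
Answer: -1409/19548 ≈ -0.072079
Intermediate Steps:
D(q) = q²
Q(t) = 1/(t*(4 + t)²) (Q(t) = ((2 - 1)/(t + 4))²/t = (1/(4 + t))²/t = 1/((4 + t)²*t) = 1/(t*(4 + t)²))
((1 - 1410)/(-1268 - 904))*Q(-1) = ((1 - 1410)/(-1268 - 904))*(1/((-1)*(4 - 1)²)) = (-1409/(-2172))*(-1/3²) = (-1409*(-1/2172))*(-1*⅑) = (1409/2172)*(-⅑) = -1409/19548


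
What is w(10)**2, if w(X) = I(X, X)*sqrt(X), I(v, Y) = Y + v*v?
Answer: 121000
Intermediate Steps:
I(v, Y) = Y + v**2
w(X) = sqrt(X)*(X + X**2) (w(X) = (X + X**2)*sqrt(X) = sqrt(X)*(X + X**2))
w(10)**2 = (10**(3/2)*(1 + 10))**2 = ((10*sqrt(10))*11)**2 = (110*sqrt(10))**2 = 121000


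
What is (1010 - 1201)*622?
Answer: -118802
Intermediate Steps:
(1010 - 1201)*622 = -191*622 = -118802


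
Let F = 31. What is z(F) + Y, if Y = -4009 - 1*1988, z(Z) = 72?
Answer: -5925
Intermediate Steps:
Y = -5997 (Y = -4009 - 1988 = -5997)
z(F) + Y = 72 - 5997 = -5925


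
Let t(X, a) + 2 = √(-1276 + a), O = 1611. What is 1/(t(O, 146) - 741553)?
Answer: -148311/109980763831 - I*√1130/549903819155 ≈ -1.3485e-6 - 6.113e-11*I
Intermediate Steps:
t(X, a) = -2 + √(-1276 + a)
1/(t(O, 146) - 741553) = 1/((-2 + √(-1276 + 146)) - 741553) = 1/((-2 + √(-1130)) - 741553) = 1/((-2 + I*√1130) - 741553) = 1/(-741555 + I*√1130)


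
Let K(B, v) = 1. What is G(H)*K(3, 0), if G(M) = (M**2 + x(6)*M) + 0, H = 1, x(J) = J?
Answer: 7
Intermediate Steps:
G(M) = M**2 + 6*M (G(M) = (M**2 + 6*M) + 0 = M**2 + 6*M)
G(H)*K(3, 0) = (1*(6 + 1))*1 = (1*7)*1 = 7*1 = 7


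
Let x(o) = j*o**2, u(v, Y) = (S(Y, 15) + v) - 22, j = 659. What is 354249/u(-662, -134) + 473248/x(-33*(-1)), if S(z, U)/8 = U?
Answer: -84653412409/134918388 ≈ -627.44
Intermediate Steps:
S(z, U) = 8*U
u(v, Y) = 98 + v (u(v, Y) = (8*15 + v) - 22 = (120 + v) - 22 = 98 + v)
x(o) = 659*o**2
354249/u(-662, -134) + 473248/x(-33*(-1)) = 354249/(98 - 662) + 473248/((659*(-33*(-1))**2)) = 354249/(-564) + 473248/((659*33**2)) = 354249*(-1/564) + 473248/((659*1089)) = -118083/188 + 473248/717651 = -84653412409/134918388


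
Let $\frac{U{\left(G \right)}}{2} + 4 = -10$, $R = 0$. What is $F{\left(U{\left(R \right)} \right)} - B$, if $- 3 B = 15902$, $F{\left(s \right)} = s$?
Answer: $\frac{15818}{3} \approx 5272.7$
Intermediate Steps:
$U{\left(G \right)} = -28$ ($U{\left(G \right)} = -8 + 2 \left(-10\right) = -8 - 20 = -28$)
$B = - \frac{15902}{3}$ ($B = \left(- \frac{1}{3}\right) 15902 = - \frac{15902}{3} \approx -5300.7$)
$F{\left(U{\left(R \right)} \right)} - B = -28 - - \frac{15902}{3} = -28 + \frac{15902}{3} = \frac{15818}{3}$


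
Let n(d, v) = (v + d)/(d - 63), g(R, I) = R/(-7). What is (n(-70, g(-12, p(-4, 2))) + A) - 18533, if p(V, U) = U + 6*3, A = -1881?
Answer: -19004956/931 ≈ -20414.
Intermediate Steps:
p(V, U) = 18 + U (p(V, U) = U + 18 = 18 + U)
g(R, I) = -R/7 (g(R, I) = R*(-⅐) = -R/7)
n(d, v) = (d + v)/(-63 + d)
(n(-70, g(-12, p(-4, 2))) + A) - 18533 = ((-70 - ⅐*(-12))/(-63 - 70) - 1881) - 18533 = ((-70 + 12/7)/(-133) - 1881) - 18533 = (-1/133*(-478/7) - 1881) - 18533 = (478/931 - 1881) - 18533 = -1750733/931 - 18533 = -19004956/931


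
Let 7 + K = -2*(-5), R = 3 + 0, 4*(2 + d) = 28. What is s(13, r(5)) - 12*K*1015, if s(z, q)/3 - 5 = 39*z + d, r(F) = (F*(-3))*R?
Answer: -34989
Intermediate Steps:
d = 5 (d = -2 + (¼)*28 = -2 + 7 = 5)
R = 3
K = 3 (K = -7 - 2*(-5) = -7 + 10 = 3)
r(F) = -9*F (r(F) = (F*(-3))*3 = -3*F*3 = -9*F)
s(z, q) = 30 + 117*z (s(z, q) = 15 + 3*(39*z + 5) = 15 + 3*(5 + 39*z) = 15 + (15 + 117*z) = 30 + 117*z)
s(13, r(5)) - 12*K*1015 = (30 + 117*13) - 12*3*1015 = (30 + 1521) - 36*1015 = 1551 - 36540 = -34989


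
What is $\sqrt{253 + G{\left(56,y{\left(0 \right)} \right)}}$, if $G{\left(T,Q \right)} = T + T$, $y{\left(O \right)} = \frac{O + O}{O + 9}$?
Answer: $\sqrt{365} \approx 19.105$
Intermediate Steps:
$y{\left(O \right)} = \frac{2 O}{9 + O}$
$G{\left(T,Q \right)} = 2 T$
$\sqrt{253 + G{\left(56,y{\left(0 \right)} \right)}} = \sqrt{253 + 2 \cdot 56} = \sqrt{253 + 112} = \sqrt{365}$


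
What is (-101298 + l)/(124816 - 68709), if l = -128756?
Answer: -230054/56107 ≈ -4.1003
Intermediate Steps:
(-101298 + l)/(124816 - 68709) = (-101298 - 128756)/(124816 - 68709) = -230054/56107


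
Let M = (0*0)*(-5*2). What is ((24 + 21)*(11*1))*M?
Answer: 0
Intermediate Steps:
M = 0 (M = 0*(-10) = 0)
((24 + 21)*(11*1))*M = ((24 + 21)*(11*1))*0 = (45*11)*0 = 495*0 = 0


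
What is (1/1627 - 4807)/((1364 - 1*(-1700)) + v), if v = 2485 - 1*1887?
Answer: -3910494/2979037 ≈ -1.3127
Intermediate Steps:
v = 598 (v = 2485 - 1887 = 598)
(1/1627 - 4807)/((1364 - 1*(-1700)) + v) = (1/1627 - 4807)/((1364 - 1*(-1700)) + 598) = (1/1627 - 4807)/((1364 + 1700) + 598) = -7820988/(1627*(3064 + 598)) = -7820988/1627/3662 = -7820988/1627*1/3662 = -3910494/2979037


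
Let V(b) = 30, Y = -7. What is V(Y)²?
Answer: 900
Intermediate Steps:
V(Y)² = 30² = 900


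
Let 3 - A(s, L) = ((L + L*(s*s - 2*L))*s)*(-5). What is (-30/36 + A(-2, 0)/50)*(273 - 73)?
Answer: -464/3 ≈ -154.67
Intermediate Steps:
A(s, L) = 3 + 5*s*(L + L*(s**2 - 2*L)) (A(s, L) = 3 - (L + L*(s*s - 2*L))*s*(-5) = 3 - (L + L*(s**2 - 2*L))*s*(-5) = 3 - s*(L + L*(s**2 - 2*L))*(-5) = 3 - (-5)*s*(L + L*(s**2 - 2*L)) = 3 + 5*s*(L + L*(s**2 - 2*L)))
(-30/36 + A(-2, 0)/50)*(273 - 73) = (-30/36 + (3 - 10*(-2)*0**2 + 5*0*(-2) + 5*0*(-2)**3)/50)*(273 - 73) = (-30*1/36 + (3 - 10*(-2)*0 + 0 + 5*0*(-8))*(1/50))*200 = (-5/6 + (3 + 0 + 0 + 0)*(1/50))*200 = (-5/6 + 3*(1/50))*200 = (-5/6 + 3/50)*200 = -58/75*200 = -464/3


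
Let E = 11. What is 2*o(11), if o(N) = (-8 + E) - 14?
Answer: -22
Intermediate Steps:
o(N) = -11 (o(N) = (-8 + 11) - 14 = 3 - 14 = -11)
2*o(11) = 2*(-11) = -22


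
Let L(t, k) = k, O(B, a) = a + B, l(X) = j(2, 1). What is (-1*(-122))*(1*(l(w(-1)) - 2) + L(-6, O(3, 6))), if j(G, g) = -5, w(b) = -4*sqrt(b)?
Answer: 244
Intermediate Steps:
l(X) = -5
O(B, a) = B + a
(-1*(-122))*(1*(l(w(-1)) - 2) + L(-6, O(3, 6))) = (-1*(-122))*(1*(-5 - 2) + (3 + 6)) = 122*(1*(-7) + 9) = 122*(-7 + 9) = 122*2 = 244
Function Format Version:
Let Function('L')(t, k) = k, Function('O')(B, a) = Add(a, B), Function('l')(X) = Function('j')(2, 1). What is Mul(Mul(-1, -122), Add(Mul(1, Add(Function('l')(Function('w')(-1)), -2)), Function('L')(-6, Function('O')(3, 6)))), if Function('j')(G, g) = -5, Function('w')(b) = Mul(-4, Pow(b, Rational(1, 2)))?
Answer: 244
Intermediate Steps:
Function('l')(X) = -5
Function('O')(B, a) = Add(B, a)
Mul(Mul(-1, -122), Add(Mul(1, Add(Function('l')(Function('w')(-1)), -2)), Function('L')(-6, Function('O')(3, 6)))) = Mul(Mul(-1, -122), Add(Mul(1, Add(-5, -2)), Add(3, 6))) = Mul(122, Add(Mul(1, -7), 9)) = Mul(122, Add(-7, 9)) = Mul(122, 2) = 244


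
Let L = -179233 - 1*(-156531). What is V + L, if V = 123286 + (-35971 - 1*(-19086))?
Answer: 83699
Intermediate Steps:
L = -22702 (L = -179233 + 156531 = -22702)
V = 106401 (V = 123286 + (-35971 + 19086) = 123286 - 16885 = 106401)
V + L = 106401 - 22702 = 83699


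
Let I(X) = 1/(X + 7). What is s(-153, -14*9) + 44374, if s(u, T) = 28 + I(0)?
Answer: 310815/7 ≈ 44402.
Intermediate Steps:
I(X) = 1/(7 + X)
s(u, T) = 197/7 (s(u, T) = 28 + 1/(7 + 0) = 28 + 1/7 = 28 + ⅐ = 197/7)
s(-153, -14*9) + 44374 = 197/7 + 44374 = 310815/7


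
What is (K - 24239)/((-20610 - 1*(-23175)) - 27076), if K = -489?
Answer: 24728/24511 ≈ 1.0089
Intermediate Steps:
(K - 24239)/((-20610 - 1*(-23175)) - 27076) = (-489 - 24239)/((-20610 - 1*(-23175)) - 27076) = -24728/((-20610 + 23175) - 27076) = -24728/(2565 - 27076) = -24728/(-24511) = -24728*(-1/24511) = 24728/24511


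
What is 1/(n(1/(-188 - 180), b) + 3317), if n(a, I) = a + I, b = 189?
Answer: 368/1290207 ≈ 0.00028523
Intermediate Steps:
n(a, I) = I + a
1/(n(1/(-188 - 180), b) + 3317) = 1/((189 + 1/(-188 - 180)) + 3317) = 1/((189 + 1/(-368)) + 3317) = 1/((189 - 1/368) + 3317) = 1/(69551/368 + 3317) = 1/(1290207/368) = 368/1290207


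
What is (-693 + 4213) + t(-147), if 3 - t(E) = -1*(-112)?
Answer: 3411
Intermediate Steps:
t(E) = -109 (t(E) = 3 - (-1)*(-112) = 3 - 1*112 = 3 - 112 = -109)
(-693 + 4213) + t(-147) = (-693 + 4213) - 109 = 3520 - 109 = 3411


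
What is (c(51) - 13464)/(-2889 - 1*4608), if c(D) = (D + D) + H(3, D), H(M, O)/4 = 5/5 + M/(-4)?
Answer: 13361/7497 ≈ 1.7822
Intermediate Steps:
H(M, O) = 4 - M (H(M, O) = 4*(5/5 + M/(-4)) = 4*(5*(⅕) + M*(-¼)) = 4*(1 - M/4) = 4 - M)
c(D) = 1 + 2*D (c(D) = (D + D) + (4 - 1*3) = 2*D + (4 - 3) = 2*D + 1 = 1 + 2*D)
(c(51) - 13464)/(-2889 - 1*4608) = ((1 + 2*51) - 13464)/(-2889 - 1*4608) = ((1 + 102) - 13464)/(-2889 - 4608) = (103 - 13464)/(-7497) = -13361*(-1/7497) = 13361/7497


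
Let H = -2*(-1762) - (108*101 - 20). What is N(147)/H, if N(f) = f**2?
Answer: -3087/1052 ≈ -2.9344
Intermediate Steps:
H = -7364 (H = 3524 - (10908 - 20) = 3524 - 1*10888 = 3524 - 10888 = -7364)
N(147)/H = 147**2/(-7364) = 21609*(-1/7364) = -3087/1052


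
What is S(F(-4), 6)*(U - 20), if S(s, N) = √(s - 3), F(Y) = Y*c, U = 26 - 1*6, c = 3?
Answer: 0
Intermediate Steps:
U = 20 (U = 26 - 6 = 20)
F(Y) = 3*Y (F(Y) = Y*3 = 3*Y)
S(s, N) = √(-3 + s)
S(F(-4), 6)*(U - 20) = √(-3 + 3*(-4))*(20 - 20) = √(-3 - 12)*0 = √(-15)*0 = (I*√15)*0 = 0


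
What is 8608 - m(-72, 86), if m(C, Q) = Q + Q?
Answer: 8436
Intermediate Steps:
m(C, Q) = 2*Q
8608 - m(-72, 86) = 8608 - 2*86 = 8608 - 1*172 = 8608 - 172 = 8436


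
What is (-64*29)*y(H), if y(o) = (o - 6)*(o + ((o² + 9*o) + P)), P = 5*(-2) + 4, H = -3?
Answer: -451008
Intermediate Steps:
P = -6 (P = -10 + 4 = -6)
y(o) = (-6 + o)*(-6 + o² + 10*o) (y(o) = (o - 6)*(o + ((o² + 9*o) - 6)) = (-6 + o)*(o + (-6 + o² + 9*o)) = (-6 + o)*(-6 + o² + 10*o))
(-64*29)*y(H) = (-64*29)*(36 + (-3)³ - 66*(-3) + 4*(-3)²) = -1856*(36 - 27 + 198 + 4*9) = -1856*(36 - 27 + 198 + 36) = -1856*243 = -451008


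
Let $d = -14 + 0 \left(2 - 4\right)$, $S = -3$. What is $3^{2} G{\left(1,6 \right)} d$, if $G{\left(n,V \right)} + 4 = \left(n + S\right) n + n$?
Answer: $630$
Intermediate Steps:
$G{\left(n,V \right)} = -4 + n + n \left(-3 + n\right)$ ($G{\left(n,V \right)} = -4 + \left(\left(n - 3\right) n + n\right) = -4 + \left(\left(-3 + n\right) n + n\right) = -4 + \left(n \left(-3 + n\right) + n\right) = -4 + \left(n + n \left(-3 + n\right)\right) = -4 + n + n \left(-3 + n\right)$)
$d = -14$ ($d = -14 + 0 \left(-2\right) = -14 + 0 = -14$)
$3^{2} G{\left(1,6 \right)} d = 3^{2} \left(-4 + 1^{2} - 2\right) \left(-14\right) = 9 \left(-4 + 1 - 2\right) \left(-14\right) = 9 \left(-5\right) \left(-14\right) = \left(-45\right) \left(-14\right) = 630$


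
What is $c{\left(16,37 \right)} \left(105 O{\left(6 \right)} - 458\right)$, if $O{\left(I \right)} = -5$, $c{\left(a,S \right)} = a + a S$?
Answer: $-597664$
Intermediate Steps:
$c{\left(a,S \right)} = a + S a$
$c{\left(16,37 \right)} \left(105 O{\left(6 \right)} - 458\right) = 16 \left(1 + 37\right) \left(105 \left(-5\right) - 458\right) = 16 \cdot 38 \left(-525 - 458\right) = 608 \left(-983\right) = -597664$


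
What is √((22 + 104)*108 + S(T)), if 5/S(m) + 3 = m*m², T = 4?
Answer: √50635673/61 ≈ 116.65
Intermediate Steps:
S(m) = 5/(-3 + m³) (S(m) = 5/(-3 + m*m²) = 5/(-3 + m³))
√((22 + 104)*108 + S(T)) = √((22 + 104)*108 + 5/(-3 + 4³)) = √(126*108 + 5/(-3 + 64)) = √(13608 + 5/61) = √(830093/61) = √50635673/61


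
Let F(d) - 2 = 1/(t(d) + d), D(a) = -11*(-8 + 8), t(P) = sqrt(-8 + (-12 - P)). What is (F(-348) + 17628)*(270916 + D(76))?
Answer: 72107020575914/15097 - 67729*sqrt(82)/15097 ≈ 4.7762e+9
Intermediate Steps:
t(P) = sqrt(-20 - P)
D(a) = 0 (D(a) = -11*0 = 0)
F(d) = 2 + 1/(d + sqrt(-20 - d)) (F(d) = 2 + 1/(sqrt(-20 - d) + d) = 2 + 1/(d + sqrt(-20 - d)))
(F(-348) + 17628)*(270916 + D(76)) = ((1 + 2*(-348) + 2*sqrt(-20 - 1*(-348)))/(-348 + sqrt(-20 - 1*(-348))) + 17628)*(270916 + 0) = ((1 - 696 + 2*sqrt(-20 + 348))/(-348 + sqrt(-20 + 348)) + 17628)*270916 = ((1 - 696 + 2*sqrt(328))/(-348 + sqrt(328)) + 17628)*270916 = ((1 - 696 + 2*(2*sqrt(82)))/(-348 + 2*sqrt(82)) + 17628)*270916 = ((1 - 696 + 4*sqrt(82))/(-348 + 2*sqrt(82)) + 17628)*270916 = ((-695 + 4*sqrt(82))/(-348 + 2*sqrt(82)) + 17628)*270916 = (17628 + (-695 + 4*sqrt(82))/(-348 + 2*sqrt(82)))*270916 = 4775707248 + 270916*(-695 + 4*sqrt(82))/(-348 + 2*sqrt(82))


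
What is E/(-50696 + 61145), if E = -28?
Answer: -28/10449 ≈ -0.0026797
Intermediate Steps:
E/(-50696 + 61145) = -28/(-50696 + 61145) = -28/10449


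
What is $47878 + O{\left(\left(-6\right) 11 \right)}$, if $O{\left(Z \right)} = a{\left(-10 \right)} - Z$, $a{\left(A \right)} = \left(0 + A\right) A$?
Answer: $48044$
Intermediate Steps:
$a{\left(A \right)} = A^{2}$ ($a{\left(A \right)} = A A = A^{2}$)
$O{\left(Z \right)} = 100 - Z$ ($O{\left(Z \right)} = \left(-10\right)^{2} - Z = 100 - Z$)
$47878 + O{\left(\left(-6\right) 11 \right)} = 47878 + \left(100 - \left(-6\right) 11\right) = 47878 + \left(100 - -66\right) = 47878 + \left(100 + 66\right) = 47878 + 166 = 48044$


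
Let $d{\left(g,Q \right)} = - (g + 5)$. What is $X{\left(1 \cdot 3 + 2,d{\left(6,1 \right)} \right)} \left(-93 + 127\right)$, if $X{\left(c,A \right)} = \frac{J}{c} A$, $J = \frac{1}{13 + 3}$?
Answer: $- \frac{187}{40} \approx -4.675$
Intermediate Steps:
$J = \frac{1}{16} \approx 0.0625$
$d{\left(g,Q \right)} = -5 - g$ ($d{\left(g,Q \right)} = - (5 + g) = -5 - g$)
$X{\left(c,A \right)} = \frac{A}{16 c}$ ($X{\left(c,A \right)} = \frac{1}{16 c} A = \frac{A}{16 c}$)
$X{\left(1 \cdot 3 + 2,d{\left(6,1 \right)} \right)} \left(-93 + 127\right) = \frac{-5 - 6}{16 \left(1 \cdot 3 + 2\right)} \left(-93 + 127\right) = \frac{-5 - 6}{16 \left(3 + 2\right)} 34 = \frac{1}{16} \left(-11\right) \frac{1}{5} \cdot 34 = \left(- \frac{11}{80}\right) 34 = - \frac{187}{40}$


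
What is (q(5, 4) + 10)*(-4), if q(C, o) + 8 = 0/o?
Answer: -8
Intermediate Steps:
q(C, o) = -8 (q(C, o) = -8 + 0/o = -8 + 0 = -8)
(q(5, 4) + 10)*(-4) = (-8 + 10)*(-4) = 2*(-4) = -8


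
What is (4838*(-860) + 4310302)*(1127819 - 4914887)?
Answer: -566628688296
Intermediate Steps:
(4838*(-860) + 4310302)*(1127819 - 4914887) = (-4160680 + 4310302)*(-3787068) = 149622*(-3787068) = -566628688296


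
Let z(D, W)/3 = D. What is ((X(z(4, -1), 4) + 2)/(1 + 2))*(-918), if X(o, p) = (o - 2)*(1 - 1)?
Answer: -612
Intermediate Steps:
z(D, W) = 3*D
X(o, p) = 0 (X(o, p) = (-2 + o)*0 = 0)
((X(z(4, -1), 4) + 2)/(1 + 2))*(-918) = ((0 + 2)/(1 + 2))*(-918) = (2/3)*(-918) = -612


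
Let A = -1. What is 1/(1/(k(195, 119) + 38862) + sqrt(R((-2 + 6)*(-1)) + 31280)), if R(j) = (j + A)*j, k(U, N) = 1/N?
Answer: -550324901/669404678022629139 + 213867309272410*sqrt(313)/669404678022629139 ≈ 0.0056523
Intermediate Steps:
R(j) = j*(-1 + j) (R(j) = (j - 1)*j = (-1 + j)*j = j*(-1 + j))
1/(1/(k(195, 119) + 38862) + sqrt(R((-2 + 6)*(-1)) + 31280)) = 1/(1/(1/119 + 38862) + sqrt(((-2 + 6)*(-1))*(-1 + (-2 + 6)*(-1)) + 31280)) = 1/(1/(1/119 + 38862) + sqrt((4*(-1))*(-1 + 4*(-1)) + 31280)) = 1/(1/(4624579/119) + sqrt(-4*(-1 - 4) + 31280)) = 1/(119/4624579 + sqrt(-4*(-5) + 31280)) = 1/(119/4624579 + sqrt(20 + 31280)) = 1/(119/4624579 + sqrt(31300)) = 1/(119/4624579 + 10*sqrt(313))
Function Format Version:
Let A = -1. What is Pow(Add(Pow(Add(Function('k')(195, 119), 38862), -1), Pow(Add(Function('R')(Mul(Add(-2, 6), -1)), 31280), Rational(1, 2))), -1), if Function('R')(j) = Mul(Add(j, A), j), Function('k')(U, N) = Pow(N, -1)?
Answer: Add(Rational(-550324901, 669404678022629139), Mul(Rational(213867309272410, 669404678022629139), Pow(313, Rational(1, 2)))) ≈ 0.0056523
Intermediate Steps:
Function('R')(j) = Mul(j, Add(-1, j)) (Function('R')(j) = Mul(Add(j, -1), j) = Mul(Add(-1, j), j) = Mul(j, Add(-1, j)))
Pow(Add(Pow(Add(Function('k')(195, 119), 38862), -1), Pow(Add(Function('R')(Mul(Add(-2, 6), -1)), 31280), Rational(1, 2))), -1) = Pow(Add(Pow(Add(Pow(119, -1), 38862), -1), Pow(Add(Mul(Mul(Add(-2, 6), -1), Add(-1, Mul(Add(-2, 6), -1))), 31280), Rational(1, 2))), -1) = Pow(Add(Pow(Add(Rational(1, 119), 38862), -1), Pow(Add(Mul(Mul(4, -1), Add(-1, Mul(4, -1))), 31280), Rational(1, 2))), -1) = Pow(Add(Pow(Rational(4624579, 119), -1), Pow(Add(Mul(-4, Add(-1, -4)), 31280), Rational(1, 2))), -1) = Pow(Add(Rational(119, 4624579), Pow(Add(Mul(-4, -5), 31280), Rational(1, 2))), -1) = Pow(Add(Rational(119, 4624579), Pow(Add(20, 31280), Rational(1, 2))), -1) = Pow(Add(Rational(119, 4624579), Pow(31300, Rational(1, 2))), -1) = Pow(Add(Rational(119, 4624579), Mul(10, Pow(313, Rational(1, 2)))), -1)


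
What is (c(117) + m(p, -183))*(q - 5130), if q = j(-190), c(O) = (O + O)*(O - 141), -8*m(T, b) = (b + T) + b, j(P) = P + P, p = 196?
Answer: 61654145/2 ≈ 3.0827e+7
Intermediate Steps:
j(P) = 2*P
m(T, b) = -b/4 - T/8 (m(T, b) = -((b + T) + b)/8 = -((T + b) + b)/8 = -(T + 2*b)/8 = -b/4 - T/8)
c(O) = 2*O*(-141 + O) (c(O) = (2*O)*(-141 + O) = 2*O*(-141 + O))
q = -380 (q = 2*(-190) = -380)
(c(117) + m(p, -183))*(q - 5130) = (2*117*(-141 + 117) + (-1/4*(-183) - 1/8*196))*(-380 - 5130) = (2*117*(-24) + (183/4 - 49/2))*(-5510) = (-5616 + 85/4)*(-5510) = -22379/4*(-5510) = 61654145/2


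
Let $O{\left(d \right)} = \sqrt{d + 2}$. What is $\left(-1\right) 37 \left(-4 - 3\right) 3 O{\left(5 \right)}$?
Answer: $777 \sqrt{7} \approx 2055.8$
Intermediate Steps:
$O{\left(d \right)} = \sqrt{2 + d}$
$\left(-1\right) 37 \left(-4 - 3\right) 3 O{\left(5 \right)} = \left(-1\right) 37 \left(-4 - 3\right) 3 \sqrt{2 + 5} = - 37 \left(\left(-7\right) 3\right) \sqrt{7} = \left(-37\right) \left(-21\right) \sqrt{7} = 777 \sqrt{7}$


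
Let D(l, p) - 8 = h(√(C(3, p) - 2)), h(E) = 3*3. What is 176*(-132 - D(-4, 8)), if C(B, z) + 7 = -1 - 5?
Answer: -26224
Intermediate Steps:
C(B, z) = -13 (C(B, z) = -7 + (-1 - 5) = -7 - 6 = -13)
h(E) = 9
D(l, p) = 17 (D(l, p) = 8 + 9 = 17)
176*(-132 - D(-4, 8)) = 176*(-132 - 1*17) = 176*(-132 - 17) = 176*(-149) = -26224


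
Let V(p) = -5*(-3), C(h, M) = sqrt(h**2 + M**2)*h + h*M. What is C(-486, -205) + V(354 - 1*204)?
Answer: 99645 - 486*sqrt(278221) ≈ -1.5670e+5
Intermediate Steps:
C(h, M) = M*h + h*sqrt(M**2 + h**2) (C(h, M) = sqrt(M**2 + h**2)*h + M*h = h*sqrt(M**2 + h**2) + M*h = M*h + h*sqrt(M**2 + h**2))
V(p) = 15
C(-486, -205) + V(354 - 1*204) = -486*(-205 + sqrt((-205)**2 + (-486)**2)) + 15 = -486*(-205 + sqrt(42025 + 236196)) + 15 = -486*(-205 + sqrt(278221)) + 15 = (99630 - 486*sqrt(278221)) + 15 = 99645 - 486*sqrt(278221)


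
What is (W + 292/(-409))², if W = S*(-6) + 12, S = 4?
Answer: 27040000/167281 ≈ 161.64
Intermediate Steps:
W = -12 (W = 4*(-6) + 12 = -24 + 12 = -12)
(W + 292/(-409))² = (-12 + 292/(-409))² = (-12 + 292*(-1/409))² = (-12 - 292/409)² = (-5200/409)² = 27040000/167281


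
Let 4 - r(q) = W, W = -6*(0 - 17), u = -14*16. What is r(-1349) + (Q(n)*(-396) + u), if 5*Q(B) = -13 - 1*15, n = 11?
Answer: 9478/5 ≈ 1895.6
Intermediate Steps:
Q(B) = -28/5 (Q(B) = (-13 - 1*15)/5 = (-13 - 15)/5 = (⅕)*(-28) = -28/5)
u = -224
W = 102 (W = -6*(-17) = 102)
r(q) = -98 (r(q) = 4 - 1*102 = 4 - 102 = -98)
r(-1349) + (Q(n)*(-396) + u) = -98 + (-28/5*(-396) - 224) = -98 + (11088/5 - 224) = -98 + 9968/5 = 9478/5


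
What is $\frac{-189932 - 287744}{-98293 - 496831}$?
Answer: $\frac{119419}{148781} \approx 0.80265$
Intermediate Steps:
$\frac{-189932 - 287744}{-98293 - 496831} = - \frac{477676}{-98293 - 496831} = - \frac{477676}{-595124} = \left(-477676\right) \left(- \frac{1}{595124}\right) = \frac{119419}{148781}$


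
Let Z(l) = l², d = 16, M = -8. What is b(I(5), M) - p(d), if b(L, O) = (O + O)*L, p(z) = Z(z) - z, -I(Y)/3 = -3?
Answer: -384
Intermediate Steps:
I(Y) = 9 (I(Y) = -3*(-3) = 9)
p(z) = z² - z
b(L, O) = 2*L*O (b(L, O) = (2*O)*L = 2*L*O)
b(I(5), M) - p(d) = 2*9*(-8) - 16*(-1 + 16) = -144 - 16*15 = -144 - 1*240 = -144 - 240 = -384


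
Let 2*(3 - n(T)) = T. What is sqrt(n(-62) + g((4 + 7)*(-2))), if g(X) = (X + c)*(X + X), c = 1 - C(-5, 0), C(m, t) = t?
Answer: sqrt(958) ≈ 30.952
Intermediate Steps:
n(T) = 3 - T/2
c = 1 (c = 1 - 1*0 = 1 + 0 = 1)
g(X) = 2*X*(1 + X) (g(X) = (X + 1)*(X + X) = (1 + X)*(2*X) = 2*X*(1 + X))
sqrt(n(-62) + g((4 + 7)*(-2))) = sqrt((3 - 1/2*(-62)) + 2*((4 + 7)*(-2))*(1 + (4 + 7)*(-2))) = sqrt((3 + 31) + 2*(11*(-2))*(1 + 11*(-2))) = sqrt(34 + 2*(-22)*(1 - 22)) = sqrt(34 + 2*(-22)*(-21)) = sqrt(34 + 924) = sqrt(958)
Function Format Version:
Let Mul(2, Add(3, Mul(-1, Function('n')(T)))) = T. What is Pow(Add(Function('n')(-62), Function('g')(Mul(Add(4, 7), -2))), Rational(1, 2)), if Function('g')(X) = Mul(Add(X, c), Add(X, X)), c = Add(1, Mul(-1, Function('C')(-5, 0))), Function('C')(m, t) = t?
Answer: Pow(958, Rational(1, 2)) ≈ 30.952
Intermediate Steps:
Function('n')(T) = Add(3, Mul(Rational(-1, 2), T))
c = 1 (c = Add(1, Mul(-1, 0)) = Add(1, 0) = 1)
Function('g')(X) = Mul(2, X, Add(1, X)) (Function('g')(X) = Mul(Add(X, 1), Add(X, X)) = Mul(Add(1, X), Mul(2, X)) = Mul(2, X, Add(1, X)))
Pow(Add(Function('n')(-62), Function('g')(Mul(Add(4, 7), -2))), Rational(1, 2)) = Pow(Add(Add(3, Mul(Rational(-1, 2), -62)), Mul(2, Mul(Add(4, 7), -2), Add(1, Mul(Add(4, 7), -2)))), Rational(1, 2)) = Pow(Add(Add(3, 31), Mul(2, Mul(11, -2), Add(1, Mul(11, -2)))), Rational(1, 2)) = Pow(Add(34, Mul(2, -22, Add(1, -22))), Rational(1, 2)) = Pow(Add(34, Mul(2, -22, -21)), Rational(1, 2)) = Pow(Add(34, 924), Rational(1, 2)) = Pow(958, Rational(1, 2))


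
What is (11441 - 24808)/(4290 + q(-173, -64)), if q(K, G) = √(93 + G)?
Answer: -57344430/18404071 + 13367*√29/18404071 ≈ -3.1119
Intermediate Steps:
(11441 - 24808)/(4290 + q(-173, -64)) = (11441 - 24808)/(4290 + √(93 - 64)) = -13367/(4290 + √29)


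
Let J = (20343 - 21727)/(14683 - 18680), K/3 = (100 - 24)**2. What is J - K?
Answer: -69258632/3997 ≈ -17328.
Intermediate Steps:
K = 17328 (K = 3*(100 - 24)**2 = 3*76**2 = 3*5776 = 17328)
J = 1384/3997 (J = -1384/(-3997) = -1384*(-1/3997) = 1384/3997 ≈ 0.34626)
J - K = 1384/3997 - 1*17328 = 1384/3997 - 17328 = -69258632/3997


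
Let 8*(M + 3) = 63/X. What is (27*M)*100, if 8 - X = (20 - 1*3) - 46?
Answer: -556875/74 ≈ -7525.3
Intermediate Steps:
X = 37 (X = 8 - ((20 - 1*3) - 46) = 8 - ((20 - 3) - 46) = 8 - (17 - 46) = 8 - 1*(-29) = 8 + 29 = 37)
M = -825/296 (M = -3 + (63/37)/8 = -3 + (63*(1/37))/8 = -3 + (1/8)*(63/37) = -3 + 63/296 = -825/296 ≈ -2.7872)
(27*M)*100 = (27*(-825/296))*100 = -22275/296*100 = -556875/74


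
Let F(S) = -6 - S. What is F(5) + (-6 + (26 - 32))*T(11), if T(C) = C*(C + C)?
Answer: -2915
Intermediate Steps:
T(C) = 2*C**2 (T(C) = C*(2*C) = 2*C**2)
F(5) + (-6 + (26 - 32))*T(11) = (-6 - 1*5) + (-6 + (26 - 32))*(2*11**2) = (-6 - 5) + (-6 - 6)*(2*121) = -11 - 12*242 = -11 - 2904 = -2915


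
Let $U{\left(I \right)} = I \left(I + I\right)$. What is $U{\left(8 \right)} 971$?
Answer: $124288$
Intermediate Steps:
$U{\left(I \right)} = 2 I^{2}$ ($U{\left(I \right)} = I 2 I = 2 I^{2}$)
$U{\left(8 \right)} 971 = 2 \cdot 8^{2} \cdot 971 = 2 \cdot 64 \cdot 971 = 128 \cdot 971 = 124288$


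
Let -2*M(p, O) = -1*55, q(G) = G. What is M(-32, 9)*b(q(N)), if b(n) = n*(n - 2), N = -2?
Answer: 220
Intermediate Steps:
b(n) = n*(-2 + n)
M(p, O) = 55/2 (M(p, O) = -(-1)*55/2 = -1/2*(-55) = 55/2)
M(-32, 9)*b(q(N)) = 55*(-2*(-2 - 2))/2 = 55*(-2*(-4))/2 = (55/2)*8 = 220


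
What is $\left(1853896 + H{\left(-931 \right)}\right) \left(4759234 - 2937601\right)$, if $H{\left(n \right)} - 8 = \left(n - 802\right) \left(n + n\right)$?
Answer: $9255261864750$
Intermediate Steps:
$H{\left(n \right)} = 8 + 2 n \left(-802 + n\right)$ ($H{\left(n \right)} = 8 + \left(n - 802\right) \left(n + n\right) = 8 + \left(-802 + n\right) 2 n = 8 + 2 n \left(-802 + n\right)$)
$\left(1853896 + H{\left(-931 \right)}\right) \left(4759234 - 2937601\right) = \left(1853896 + \left(8 - -1493324 + 2 \left(-931\right)^{2}\right)\right) \left(4759234 - 2937601\right) = \left(1853896 + \left(8 + 1493324 + 2 \cdot 866761\right)\right) 1821633 = \left(1853896 + \left(8 + 1493324 + 1733522\right)\right) 1821633 = \left(1853896 + 3226854\right) 1821633 = 5080750 \cdot 1821633 = 9255261864750$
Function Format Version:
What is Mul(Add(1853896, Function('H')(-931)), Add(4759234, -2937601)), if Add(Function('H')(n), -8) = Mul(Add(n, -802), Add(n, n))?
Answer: 9255261864750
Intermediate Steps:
Function('H')(n) = Add(8, Mul(2, n, Add(-802, n))) (Function('H')(n) = Add(8, Mul(Add(n, -802), Add(n, n))) = Add(8, Mul(Add(-802, n), Mul(2, n))) = Add(8, Mul(2, n, Add(-802, n))))
Mul(Add(1853896, Function('H')(-931)), Add(4759234, -2937601)) = Mul(Add(1853896, Add(8, Mul(-1604, -931), Mul(2, Pow(-931, 2)))), Add(4759234, -2937601)) = Mul(Add(1853896, Add(8, 1493324, Mul(2, 866761))), 1821633) = Mul(Add(1853896, Add(8, 1493324, 1733522)), 1821633) = Mul(Add(1853896, 3226854), 1821633) = Mul(5080750, 1821633) = 9255261864750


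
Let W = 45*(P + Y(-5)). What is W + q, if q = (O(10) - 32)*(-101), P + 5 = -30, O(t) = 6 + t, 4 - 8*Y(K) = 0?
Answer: 127/2 ≈ 63.500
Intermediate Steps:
Y(K) = 1/2 (Y(K) = 1/2 - 1/8*0 = 1/2 + 0 = 1/2)
P = -35 (P = -5 - 30 = -35)
W = -3105/2 (W = 45*(-35 + 1/2) = 45*(-69/2) = -3105/2 ≈ -1552.5)
q = 1616 (q = ((6 + 10) - 32)*(-101) = (16 - 32)*(-101) = -16*(-101) = 1616)
W + q = -3105/2 + 1616 = 127/2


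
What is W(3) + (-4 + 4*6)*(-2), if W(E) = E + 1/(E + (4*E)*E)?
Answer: -1442/39 ≈ -36.974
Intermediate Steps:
W(E) = E + 1/(E + 4*E²)
W(3) + (-4 + 4*6)*(-2) = (1 + 3² + 4*3³)/(3*(1 + 4*3)) + (-4 + 4*6)*(-2) = (1 + 9 + 4*27)/(3*(1 + 12)) + (-4 + 24)*(-2) = (⅓)*(1 + 9 + 108)/13 + 20*(-2) = (⅓)*(1/13)*118 - 40 = 118/39 - 40 = -1442/39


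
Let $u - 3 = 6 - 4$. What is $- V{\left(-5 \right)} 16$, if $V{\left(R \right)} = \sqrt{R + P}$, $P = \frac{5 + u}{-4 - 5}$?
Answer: $- \frac{16 i \sqrt{55}}{3} \approx - 39.553 i$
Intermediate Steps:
$u = 5$ ($u = 3 + \left(6 - 4\right) = 3 + 2 = 5$)
$P = - \frac{10}{9}$ ($P = \frac{5 + 5}{-4 - 5} = \frac{10}{-9} = 10 \left(- \frac{1}{9}\right) = - \frac{10}{9} \approx -1.1111$)
$V{\left(R \right)} = \sqrt{- \frac{10}{9} + R}$ ($V{\left(R \right)} = \sqrt{R - \frac{10}{9}} = \sqrt{- \frac{10}{9} + R}$)
$- V{\left(-5 \right)} 16 = - \frac{\sqrt{-10 + 9 \left(-5\right)}}{3} \cdot 16 = - \frac{\sqrt{-10 - 45}}{3} \cdot 16 = - \frac{\sqrt{-55}}{3} \cdot 16 = - \frac{i \sqrt{55}}{3} \cdot 16 = - \frac{16 i \sqrt{55}}{3}$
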